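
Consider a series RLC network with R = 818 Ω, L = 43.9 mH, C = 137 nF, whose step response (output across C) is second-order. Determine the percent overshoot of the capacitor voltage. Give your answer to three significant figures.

For a series RLC circuit (capacitor voltage as output), ω_n = 1/√(LC) = 1/√(43.9 mH · 137 nF) = 12900 rad/s.
ζ = (R/2)·√(C/L) = (818/2)·√(137 nF/43.9 mH) = 0.723.
Overshoot: exp(−π·0.723/√(1−0.723²)) = 0.0375, i.e. 3.75%.

%OS ≈ 3.75%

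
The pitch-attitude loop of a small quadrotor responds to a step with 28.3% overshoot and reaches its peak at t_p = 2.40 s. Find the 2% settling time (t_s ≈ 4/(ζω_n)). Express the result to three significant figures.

ζ from %OS: ζ = |ln 0.283|/√(π²+ln²0.283) = 0.373.
t_p = π/ω_d ⇒ ω_d = 1.31 rad/s; then ω_n = ω_d/√(1−ζ²) = 1.41 rad/s.
t_s ≈ 4/(ζω_n) = 4/(0.373·1.41) = 7.61 s.

t_s ≈ 7.61 s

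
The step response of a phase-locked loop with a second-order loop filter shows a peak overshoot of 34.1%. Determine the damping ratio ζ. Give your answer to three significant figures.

ζ ≈ 0.324

ζ = −ln(OS)/√(π² + (ln OS)²). With OS = 0.341, ln OS = −1.076 and ζ = 1.076/3.321 = 0.324.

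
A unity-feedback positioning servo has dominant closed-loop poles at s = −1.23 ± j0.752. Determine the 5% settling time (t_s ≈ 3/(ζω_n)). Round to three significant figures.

For poles at −σ ± jω_d, ζω_n = σ = 1.23, so t_s ≈ 3/σ = 2.44 s.

t_s ≈ 2.44 s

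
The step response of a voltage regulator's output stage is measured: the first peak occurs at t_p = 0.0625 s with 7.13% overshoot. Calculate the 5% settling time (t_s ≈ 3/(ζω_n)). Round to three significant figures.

ζ from %OS: ζ = |ln 0.0713|/√(π²+ln²0.0713) = 0.643.
t_p = π/ω_d ⇒ ω_d = 50.3 rad/s; then ω_n = ω_d/√(1−ζ²) = 65.7 rad/s.
t_s ≈ 3/(ζω_n) = 3/(0.643·65.7) = 0.0710 s.

t_s ≈ 0.0710 s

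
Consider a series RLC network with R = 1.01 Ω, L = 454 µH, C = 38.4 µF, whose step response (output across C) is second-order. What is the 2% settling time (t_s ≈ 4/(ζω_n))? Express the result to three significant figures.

t_s ≈ 0.00360 s

For a series RLC circuit (capacitor voltage as output), ω_n = 1/√(LC) = 1/√(454 µH · 38.4 µF) = 7570 rad/s.
ζ = (R/2)·√(C/L) = (1.01/2)·√(38.4 µF/454 µH) = 0.147.
t_s ≈ 4/(ζω_n) = 0.00360 s.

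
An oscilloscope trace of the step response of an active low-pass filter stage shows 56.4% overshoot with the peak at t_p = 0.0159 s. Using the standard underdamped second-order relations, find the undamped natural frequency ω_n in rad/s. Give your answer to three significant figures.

ω_n ≈ 201 rad/s

ζ from %OS: ζ = |ln 0.564|/√(π²+ln²0.564) = 0.179.
t_p = π/ω_d ⇒ ω_d = 198 rad/s; then ω_n = ω_d/√(1−ζ²) = 201 rad/s.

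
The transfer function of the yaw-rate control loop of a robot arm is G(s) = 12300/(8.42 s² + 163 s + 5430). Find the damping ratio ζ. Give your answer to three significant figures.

Dividing through by 8.42: denominator becomes s² + 19.36 s + 644.9.
So ω_n = √644.9 = 25.4 rad/s and ζ = 19.36/(2·25.4) = 0.381.

ζ ≈ 0.381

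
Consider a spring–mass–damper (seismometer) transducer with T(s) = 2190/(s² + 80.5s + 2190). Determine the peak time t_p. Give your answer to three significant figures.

ω_n = √2190 = 46.8 rad/s; ζ = 80.5/(2·46.8) = 0.860.
ω_d = ω_n√(1−ζ²) = 23.9 rad/s. Then t_p = π/ω_d = 0.132 s.

t_p ≈ 0.132 s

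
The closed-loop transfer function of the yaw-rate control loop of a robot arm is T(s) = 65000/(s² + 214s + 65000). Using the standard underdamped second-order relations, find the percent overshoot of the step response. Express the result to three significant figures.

%OS ≈ 23.4%

Matching coefficients with s² + 2ζω_n s + ω_n² gives ω_n² = 65000 ⇒ ω_n = 255 rad/s, and ζ = 214/(2ω_n) = 0.420.
%OS = 100·exp(−πζ/√(1−ζ²)) = 23.4%.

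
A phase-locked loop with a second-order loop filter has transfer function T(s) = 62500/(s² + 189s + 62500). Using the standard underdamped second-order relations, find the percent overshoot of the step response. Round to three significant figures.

%OS ≈ 27.7%

Comparing the denominator to s² + 2ζω_n s + ω_n²: ω_n = √62500 = 250 rad/s, and 2ζω_n = 189 so ζ = 189/(2·250) = 0.378.
%OS = 100·exp(−πζ/√(1−ζ²)) = 27.7%.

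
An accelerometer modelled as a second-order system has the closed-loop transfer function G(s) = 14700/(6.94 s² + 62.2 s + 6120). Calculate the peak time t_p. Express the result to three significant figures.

t_p ≈ 0.107 s

Dividing through by 6.94: denominator becomes s² + 8.963 s + 881.8.
So ω_n = √881.8 = 29.7 rad/s and ζ = 8.963/(2·29.7) = 0.151.
The damped frequency ω_d = ω_n√(1−ζ²) = 29.4 rad/s. t_p = π/ω_d = 0.107 s.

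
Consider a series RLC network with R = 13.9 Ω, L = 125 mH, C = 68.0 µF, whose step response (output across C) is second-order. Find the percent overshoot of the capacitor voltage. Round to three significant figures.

%OS ≈ 59.7%

For a series RLC circuit (capacitor voltage as output), ω_n = 1/√(LC) = 1/√(125 mH · 68.0 µF) = 343 rad/s.
ζ = (R/2)·√(C/L) = (13.9/2)·√(68.0 µF/125 mH) = 0.162.
%OS = 100·exp(−πζ/√(1−ζ²)) = 59.7%.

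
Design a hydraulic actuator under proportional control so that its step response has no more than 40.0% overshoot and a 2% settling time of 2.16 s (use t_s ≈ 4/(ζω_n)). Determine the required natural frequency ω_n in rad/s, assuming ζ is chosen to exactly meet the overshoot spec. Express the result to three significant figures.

Inverting the overshoot relation: ζ = |ln 0.400|/√(π² + ln²0.400) = 0.280.
From t_s ≈ 4/(ζω_n): ω_n = 4/(ζ·t_s) = 4/(0.280·2.16) = 6.61 rad/s.

ω_n ≈ 6.61 rad/s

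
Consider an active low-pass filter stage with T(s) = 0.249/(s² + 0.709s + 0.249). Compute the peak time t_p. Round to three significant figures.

t_p ≈ 8.95 s

Comparing the denominator to s² + 2ζω_n s + ω_n²: ω_n = √0.249 = 0.499 rad/s, and 2ζω_n = 0.709 so ζ = 0.709/(2·0.499) = 0.710.
ω_d = ω_n√(1−ζ²) = 0.351 rad/s. Then t_p = π/ω_d = 8.95 s.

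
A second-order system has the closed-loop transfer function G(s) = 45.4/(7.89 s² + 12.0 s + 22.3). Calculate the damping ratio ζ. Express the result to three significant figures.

Dividing through by 7.89: denominator becomes s² + 1.521 s + 2.826.
So ω_n = √2.826 = 1.68 rad/s and ζ = 1.521/(2·1.68) = 0.452.

ζ ≈ 0.452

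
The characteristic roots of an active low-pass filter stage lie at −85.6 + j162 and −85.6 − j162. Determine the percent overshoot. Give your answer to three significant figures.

The poles are at −σ ± jω_d with σ = 85.6 and ω_d = 162, so ω_n = √(σ²+ω_d²) = 183 rad/s and ζ = σ/ω_n = 0.467.
%OS = 100·exp(−πζ/√(1−ζ²)) = 19.0%.

%OS ≈ 19.0%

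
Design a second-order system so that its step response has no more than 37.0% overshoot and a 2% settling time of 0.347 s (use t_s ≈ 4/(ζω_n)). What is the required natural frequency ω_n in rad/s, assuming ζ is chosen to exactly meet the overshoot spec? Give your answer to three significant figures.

ω_n ≈ 38.2 rad/s

Inverting the overshoot relation: ζ = |ln 0.370|/√(π² + ln²0.370) = 0.302.
Then ω_n = 4/(ζ t_s) = 4/(0.302 × 0.347) = 38.2 rad/s.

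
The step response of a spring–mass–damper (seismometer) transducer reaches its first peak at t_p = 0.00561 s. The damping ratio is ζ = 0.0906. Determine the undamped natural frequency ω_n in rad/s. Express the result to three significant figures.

Peak time t_p = π/ω_d, so ω_d = π/t_p = π/0.00561 = 560 rad/s.
ω_n = ω_d/√(1−ζ²) = 560/√0.992 = 562 rad/s.

ω_n ≈ 562 rad/s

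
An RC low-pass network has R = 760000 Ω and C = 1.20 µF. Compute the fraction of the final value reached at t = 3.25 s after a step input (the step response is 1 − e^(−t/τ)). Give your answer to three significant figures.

y/y_∞ ≈ 0.972

τ = RC = 760000 × 1.20 µF = 0.912 s.
y(t)/y_∞ = 1 − e^(−t/τ) = 1 − e^(−3.25/0.912) = 1 − e^(−3.56) = 0.972.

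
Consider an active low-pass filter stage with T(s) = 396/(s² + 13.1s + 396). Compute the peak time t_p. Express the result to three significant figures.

t_p ≈ 0.167 s

Matching coefficients with s² + 2ζω_n s + ω_n² gives ω_n² = 396 ⇒ ω_n = 19.9 rad/s, and ζ = 13.1/(2ω_n) = 0.329.
ω_d = 19.9·√(1 − 0.329²) = 18.8 rad/s. Then t_p = π/ω_d = 0.167 s.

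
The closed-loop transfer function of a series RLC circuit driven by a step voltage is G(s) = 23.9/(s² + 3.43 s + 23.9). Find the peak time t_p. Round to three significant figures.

t_p ≈ 0.686 s

ω_n = √23.9 = 4.89 rad/s; ζ = 3.43/(2·4.89) = 0.351.
ω_d = 4.89·√(1 − 0.351²) = 4.58 rad/s. Then t_p = π/ω_d = 0.686 s.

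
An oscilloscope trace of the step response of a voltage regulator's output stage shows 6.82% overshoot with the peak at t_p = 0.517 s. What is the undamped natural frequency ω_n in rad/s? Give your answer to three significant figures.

ω_n ≈ 7.99 rad/s

The overshoot fixes ζ = −ln(OS)/√(π²+ln²(OS)) = 0.650.
From t_p = π/ω_d, ω_d = π/0.517 = 6.08 rad/s, so ω_n = ω_d/√(1−ζ²) = 7.99 rad/s.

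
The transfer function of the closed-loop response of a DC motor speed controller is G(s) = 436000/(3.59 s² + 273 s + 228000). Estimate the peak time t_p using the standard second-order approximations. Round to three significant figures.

Dividing through by 3.59: denominator becomes s² + 76.04 s + 63510.
So ω_n = √63510 = 252 rad/s and ζ = 76.04/(2·252) = 0.151.
The damped frequency ω_d = ω_n√(1−ζ²) = 249 rad/s. t_p = π/ω_d = 0.0126 s.

t_p ≈ 0.0126 s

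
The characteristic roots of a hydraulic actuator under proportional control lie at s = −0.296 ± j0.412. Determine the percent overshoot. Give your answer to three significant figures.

%OS ≈ 10.5%

With σ = 0.296, ω_d = 0.412: ω_n = √(σ²+ω_d²) = 0.507 rad/s, ζ = σ/ω_n = 0.583.
%OS = 100·exp(−πζ/√(1−ζ²)) = 10.5%.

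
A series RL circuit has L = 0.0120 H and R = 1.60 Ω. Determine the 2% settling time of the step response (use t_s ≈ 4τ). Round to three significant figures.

τ = L/R = 0.0120/1.60 = 0.00750 s.
t_s ≈ 4τ = 0.0300 s.

t_s ≈ 0.0300 s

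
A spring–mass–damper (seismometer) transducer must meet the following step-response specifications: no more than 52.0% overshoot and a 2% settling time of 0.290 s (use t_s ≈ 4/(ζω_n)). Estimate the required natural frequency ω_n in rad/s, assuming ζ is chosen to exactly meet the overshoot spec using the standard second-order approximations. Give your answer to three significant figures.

ω_n ≈ 67.7 rad/s

Inverting the overshoot relation: ζ = |ln 0.520|/√(π² + ln²0.520) = 0.204.
From t_s ≈ 4/(ζω_n): ω_n = 4/(ζ·t_s) = 4/(0.204·0.290) = 67.7 rad/s.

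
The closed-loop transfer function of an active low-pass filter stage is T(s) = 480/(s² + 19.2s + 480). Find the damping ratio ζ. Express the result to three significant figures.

ω_n = √480 = 21.9 rad/s; ζ = 19.2/(2·21.9) = 0.438.

ζ ≈ 0.438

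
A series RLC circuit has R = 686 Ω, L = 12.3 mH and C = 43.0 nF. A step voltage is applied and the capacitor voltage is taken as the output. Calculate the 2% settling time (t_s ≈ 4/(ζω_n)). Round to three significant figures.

t_s ≈ 0.000143 s

For a series RLC circuit (capacitor voltage as output), ω_n = 1/√(LC) = 1/√(12.3 mH · 43.0 nF) = 43500 rad/s.
ζ = (R/2)·√(C/L) = (686/2)·√(43.0 nF/12.3 mH) = 0.641.
t_s ≈ 4/(ζω_n) = 0.000143 s.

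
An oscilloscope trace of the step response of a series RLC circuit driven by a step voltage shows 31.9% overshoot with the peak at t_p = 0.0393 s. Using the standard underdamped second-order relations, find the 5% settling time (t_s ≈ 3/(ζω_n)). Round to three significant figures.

From the overshoot, ζ = −ln(OS)/√(π²+ln²(OS)) = 0.342.
t_p = π/ω_d ⇒ ω_d = 79.9 rad/s; then ω_n = ω_d/√(1−ζ²) = 85.1 rad/s.
t_s ≈ 3/(ζω_n) = 3/(0.342·85.1) = 0.103 s.

t_s ≈ 0.103 s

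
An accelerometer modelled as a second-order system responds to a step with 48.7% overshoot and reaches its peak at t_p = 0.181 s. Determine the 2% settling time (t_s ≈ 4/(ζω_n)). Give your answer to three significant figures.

t_s ≈ 1.01 s

ζ from %OS: ζ = |ln 0.487|/√(π²+ln²0.487) = 0.223.
t_p = π/ω_d ⇒ ω_d = 17.4 rad/s; then ω_n = ω_d/√(1−ζ²) = 17.8 rad/s.
t_s ≈ 4/(ζω_n) = 4/(0.223·17.8) = 1.01 s.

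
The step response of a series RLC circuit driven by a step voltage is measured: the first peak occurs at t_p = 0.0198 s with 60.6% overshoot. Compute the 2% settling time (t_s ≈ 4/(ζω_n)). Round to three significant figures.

From the overshoot, ζ = −ln(OS)/√(π²+ln²(OS)) = 0.157.
From t_p = π/ω_d, ω_d = π/0.0198 = 159 rad/s, so ω_n = ω_d/√(1−ζ²) = 161 rad/s.
t_s ≈ 4/(ζω_n) = 4/(0.157·161) = 0.158 s.

t_s ≈ 0.158 s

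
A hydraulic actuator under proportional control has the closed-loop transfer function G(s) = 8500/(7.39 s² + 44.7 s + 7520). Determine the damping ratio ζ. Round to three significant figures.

ζ ≈ 0.0948

Dividing through by 7.39: denominator becomes s² + 6.049 s + 1018.
So ω_n = √1018 = 31.9 rad/s and ζ = 6.049/(2·31.9) = 0.0948.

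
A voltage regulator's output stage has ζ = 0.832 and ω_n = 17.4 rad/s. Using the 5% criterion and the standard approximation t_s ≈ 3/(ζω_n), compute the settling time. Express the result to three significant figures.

t_s ≈ 3/(ζω_n) = 3/(0.832 × 17.4) = 0.207 s.

t_s ≈ 0.207 s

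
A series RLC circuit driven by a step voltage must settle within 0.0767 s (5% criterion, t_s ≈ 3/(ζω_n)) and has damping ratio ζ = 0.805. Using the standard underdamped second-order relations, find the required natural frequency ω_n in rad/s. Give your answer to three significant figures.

Rearranging t_s ≈ 3/(ζω_n) gives ω_n = 3/(ζ·t_s) = 3/(0.805 × 0.0767) = 48.6 rad/s.

ω_n ≈ 48.6 rad/s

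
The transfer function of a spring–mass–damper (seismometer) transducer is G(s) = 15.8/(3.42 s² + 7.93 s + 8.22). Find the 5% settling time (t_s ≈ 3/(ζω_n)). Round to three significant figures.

Dividing through by 3.42: denominator becomes s² + 2.319 s + 2.404.
So ω_n = √2.404 = 1.55 rad/s and ζ = 2.319/(2·1.55) = 0.748.
t_s ≈ 3/(ζω_n) = 2.59 s.

t_s ≈ 2.59 s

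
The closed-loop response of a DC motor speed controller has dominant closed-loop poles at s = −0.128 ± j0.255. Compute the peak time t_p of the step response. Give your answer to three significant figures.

t_p = π/ω_d with ω_d = 0.255 (the imaginary part), so t_p = 12.3 s.

t_p ≈ 12.3 s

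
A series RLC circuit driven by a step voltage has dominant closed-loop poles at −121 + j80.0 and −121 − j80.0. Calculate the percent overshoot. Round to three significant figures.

The poles are at −σ ± jω_d with σ = 121 and ω_d = 80.0, so ω_n = √(σ²+ω_d²) = 145 rad/s and ζ = σ/ω_n = 0.834.
%OS = 100·exp(−πζ/√(1−ζ²)) = 0.864%.

%OS ≈ 0.864%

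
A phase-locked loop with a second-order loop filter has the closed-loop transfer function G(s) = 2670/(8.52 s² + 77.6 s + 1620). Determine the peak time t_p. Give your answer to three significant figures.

t_p ≈ 0.241 s

Dividing through by 8.52: denominator becomes s² + 9.108 s + 190.1.
So ω_n = √190.1 = 13.8 rad/s and ζ = 9.108/(2·13.8) = 0.330.
The damped frequency ω_d = ω_n√(1−ζ²) = 13.0 rad/s. t_p = π/ω_d = 0.241 s.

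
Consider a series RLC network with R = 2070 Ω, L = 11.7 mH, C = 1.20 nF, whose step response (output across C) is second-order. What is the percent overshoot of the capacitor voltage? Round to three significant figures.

For a series RLC circuit (capacitor voltage as output), ω_n = 1/√(LC) = 1/√(11.7 mH · 1.20 nF) = 267000 rad/s.
ζ = (R/2)·√(C/L) = (2070/2)·√(1.20 nF/11.7 mH) = 0.331.
%OS = 100 e^{−πζ/√(1−ζ²)} with ζ = 0.331 gives 33.2%.

%OS ≈ 33.2%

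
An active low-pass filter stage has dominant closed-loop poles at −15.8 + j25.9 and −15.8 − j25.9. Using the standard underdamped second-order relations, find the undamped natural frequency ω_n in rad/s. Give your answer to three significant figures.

ω_n ≈ 30.3 rad/s

With σ = 15.8, ω_d = 25.9: ω_n = √(σ²+ω_d²) = 30.3 rad/s, ζ = σ/ω_n = 0.521.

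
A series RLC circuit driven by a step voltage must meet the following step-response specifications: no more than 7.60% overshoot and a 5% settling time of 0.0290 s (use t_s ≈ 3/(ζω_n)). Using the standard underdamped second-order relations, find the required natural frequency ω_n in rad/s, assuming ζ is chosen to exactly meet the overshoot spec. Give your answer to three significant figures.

From %OS = 100·exp(−πζ/√(1−ζ²)), invert to get ζ = −ln(OS)/√(π² + ln²(OS)) with OS = 0.0760.
−ln 0.0760 = 2.577, so ζ = 2.577/√(π² + 6.641) = 0.634.
From t_s ≈ 3/(ζω_n): ω_n = 3/(ζ·t_s) = 3/(0.634·0.0290) = 163 rad/s.

ω_n ≈ 163 rad/s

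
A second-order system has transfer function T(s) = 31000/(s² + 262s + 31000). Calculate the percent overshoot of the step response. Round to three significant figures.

Matching coefficients with s² + 2ζω_n s + ω_n² gives ω_n² = 31000 ⇒ ω_n = 176 rad/s, and ζ = 262/(2ω_n) = 0.744.
Overshoot: exp(−π·0.744/√(1−0.744²)) = 0.0302, i.e. 3.02%.

%OS ≈ 3.02%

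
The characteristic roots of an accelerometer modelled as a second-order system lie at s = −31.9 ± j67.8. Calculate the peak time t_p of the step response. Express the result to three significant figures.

t_p ≈ 0.0463 s

t_p = π/ω_d with ω_d = 67.8 (the imaginary part), so t_p = 0.0463 s.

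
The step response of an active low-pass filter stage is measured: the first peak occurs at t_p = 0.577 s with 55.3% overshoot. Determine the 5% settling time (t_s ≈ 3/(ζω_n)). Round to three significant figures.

t_s ≈ 2.92 s

ζ from %OS: ζ = |ln 0.553|/√(π²+ln²0.553) = 0.185.
t_p = π/ω_d ⇒ ω_d = 5.44 rad/s; then ω_n = ω_d/√(1−ζ²) = 5.54 rad/s.
t_s ≈ 3/(ζω_n) = 3/(0.185·5.54) = 2.92 s.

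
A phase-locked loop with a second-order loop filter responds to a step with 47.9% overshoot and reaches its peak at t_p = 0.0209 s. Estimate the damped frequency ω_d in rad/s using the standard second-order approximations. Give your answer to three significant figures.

ω_d ≈ 150 rad/s

t_p = π/ω_d, so ω_d = π/0.0209 = 150 rad/s.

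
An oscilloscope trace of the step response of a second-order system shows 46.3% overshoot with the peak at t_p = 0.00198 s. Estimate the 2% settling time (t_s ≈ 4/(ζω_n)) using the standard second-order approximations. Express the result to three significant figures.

ζ from %OS: ζ = |ln 0.463|/√(π²+ln²0.463) = 0.238.
t_p = π/ω_d ⇒ ω_d = 1590 rad/s; then ω_n = ω_d/√(1−ζ²) = 1630 rad/s.
t_s ≈ 4/(ζω_n) = 4/(0.238·1630) = 0.0103 s.

t_s ≈ 0.0103 s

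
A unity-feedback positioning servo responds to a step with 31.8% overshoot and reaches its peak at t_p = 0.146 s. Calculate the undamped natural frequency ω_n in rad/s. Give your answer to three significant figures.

ω_n ≈ 22.9 rad/s

ζ from %OS: ζ = |ln 0.318|/√(π²+ln²0.318) = 0.343.
From t_p = π/ω_d, ω_d = π/0.146 = 21.5 rad/s, so ω_n = ω_d/√(1−ζ²) = 22.9 rad/s.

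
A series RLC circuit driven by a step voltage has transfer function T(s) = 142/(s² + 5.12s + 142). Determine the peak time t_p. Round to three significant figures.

Comparing the denominator to s² + 2ζω_n s + ω_n²: ω_n = √142 = 11.9 rad/s, and 2ζω_n = 5.12 so ζ = 5.12/(2·11.9) = 0.215.
ω_d = 11.9·√(1 − 0.215²) = 11.6 rad/s. Then t_p = π/ω_d = 0.270 s.

t_p ≈ 0.270 s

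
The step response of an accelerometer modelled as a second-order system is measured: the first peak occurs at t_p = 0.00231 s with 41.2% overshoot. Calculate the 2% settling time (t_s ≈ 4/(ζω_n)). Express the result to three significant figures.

t_s ≈ 0.0104 s

The overshoot fixes ζ = −ln(OS)/√(π²+ln²(OS)) = 0.272.
t_p = π/ω_d ⇒ ω_d = 1360 rad/s; then ω_n = ω_d/√(1−ζ²) = 1410 rad/s.
t_s ≈ 4/(ζω_n) = 4/(0.272·1410) = 0.0104 s.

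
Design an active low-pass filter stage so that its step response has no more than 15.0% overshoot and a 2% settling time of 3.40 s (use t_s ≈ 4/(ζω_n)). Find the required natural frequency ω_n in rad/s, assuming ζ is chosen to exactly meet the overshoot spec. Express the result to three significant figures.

ω_n ≈ 2.28 rad/s

Inverting the overshoot relation: ζ = |ln 0.150|/√(π² + ln²0.150) = 0.517.
From t_s ≈ 4/(ζω_n): ω_n = 4/(ζ·t_s) = 4/(0.517·3.40) = 2.28 rad/s.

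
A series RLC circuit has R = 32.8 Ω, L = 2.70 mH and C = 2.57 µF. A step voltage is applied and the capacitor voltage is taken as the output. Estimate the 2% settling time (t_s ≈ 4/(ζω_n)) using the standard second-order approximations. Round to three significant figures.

t_s ≈ 0.000659 s

For a series RLC circuit (capacitor voltage as output), ω_n = 1/√(LC) = 1/√(2.70 mH · 2.57 µF) = 12000 rad/s.
ζ = (R/2)·√(C/L) = (32.8/2)·√(2.57 µF/2.70 mH) = 0.506.
t_s ≈ 4/(ζω_n) = 0.000659 s.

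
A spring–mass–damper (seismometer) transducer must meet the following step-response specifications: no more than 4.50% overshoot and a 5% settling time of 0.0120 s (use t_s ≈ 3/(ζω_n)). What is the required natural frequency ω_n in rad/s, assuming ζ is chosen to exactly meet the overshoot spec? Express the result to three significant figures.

ω_n ≈ 356 rad/s

From %OS = 100·exp(−πζ/√(1−ζ²)), invert to get ζ = −ln(OS)/√(π² + ln²(OS)) with OS = 0.0450.
−ln 0.0450 = 3.101, so ζ = 3.101/√(π² + 9.617) = 0.703.
From t_s ≈ 3/(ζω_n): ω_n = 3/(ζ·t_s) = 3/(0.703·0.0120) = 356 rad/s.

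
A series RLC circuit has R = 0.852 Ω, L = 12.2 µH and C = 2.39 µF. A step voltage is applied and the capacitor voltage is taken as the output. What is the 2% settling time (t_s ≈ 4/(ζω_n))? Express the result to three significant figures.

For a series RLC circuit (capacitor voltage as output), ω_n = 1/√(LC) = 1/√(12.2 µH · 2.39 µF) = 185000 rad/s.
ζ = (R/2)·√(C/L) = (0.852/2)·√(2.39 µF/12.2 µH) = 0.189.
t_s ≈ 4/(ζω_n) = 0.000115 s.

t_s ≈ 0.000115 s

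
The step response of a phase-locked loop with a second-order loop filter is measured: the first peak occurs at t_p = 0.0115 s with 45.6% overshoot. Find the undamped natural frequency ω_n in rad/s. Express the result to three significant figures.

ω_n ≈ 282 rad/s

The overshoot fixes ζ = −ln(OS)/√(π²+ln²(OS)) = 0.242.
t_p = π/ω_d ⇒ ω_d = 273 rad/s; then ω_n = ω_d/√(1−ζ²) = 282 rad/s.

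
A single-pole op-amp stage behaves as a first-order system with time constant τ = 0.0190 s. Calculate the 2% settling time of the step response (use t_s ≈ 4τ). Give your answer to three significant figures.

t_s ≈ 0.0760 s

t_s ≈ 4τ = 0.0760 s.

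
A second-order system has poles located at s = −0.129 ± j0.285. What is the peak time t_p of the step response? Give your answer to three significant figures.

t_p ≈ 11.0 s

t_p = π/ω_d with ω_d = 0.285 (the imaginary part), so t_p = 11.0 s.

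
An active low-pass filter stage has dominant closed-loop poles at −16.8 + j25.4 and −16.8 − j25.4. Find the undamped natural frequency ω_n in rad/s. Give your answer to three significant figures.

ω_n ≈ 30.5 rad/s

With σ = 16.8, ω_d = 25.4: ω_n = √(σ²+ω_d²) = 30.5 rad/s, ζ = σ/ω_n = 0.552.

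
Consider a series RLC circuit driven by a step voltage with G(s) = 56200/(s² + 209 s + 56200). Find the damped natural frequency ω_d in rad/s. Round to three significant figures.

ω_d ≈ 213 rad/s

Comparing the denominator to s² + 2ζω_n s + ω_n²: ω_n = √56200 = 237 rad/s, and 2ζω_n = 209 so ζ = 209/(2·237) = 0.441.
The damped frequency ω_d = ω_n√(1−ζ²) = 213 rad/s.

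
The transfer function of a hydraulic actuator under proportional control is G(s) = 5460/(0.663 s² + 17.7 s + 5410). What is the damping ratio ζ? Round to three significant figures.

ζ ≈ 0.148

Dividing through by 0.663: denominator becomes s² + 26.70 s + 8160.
So ω_n = √8160 = 90.3 rad/s and ζ = 26.70/(2·90.3) = 0.148.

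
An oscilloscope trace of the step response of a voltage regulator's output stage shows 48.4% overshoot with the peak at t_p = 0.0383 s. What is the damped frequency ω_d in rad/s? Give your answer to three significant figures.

ω_d ≈ 82.0 rad/s

t_p = π/ω_d, so ω_d = π/0.0383 = 82.0 rad/s.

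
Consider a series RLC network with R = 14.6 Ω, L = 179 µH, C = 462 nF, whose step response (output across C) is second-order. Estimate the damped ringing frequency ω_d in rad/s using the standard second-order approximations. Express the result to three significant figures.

ω_d ≈ 102000 rad/s

For a series RLC circuit (capacitor voltage as output), ω_n = 1/√(LC) = 1/√(179 µH · 462 nF) = 110000 rad/s.
ζ = (R/2)·√(C/L) = (14.6/2)·√(462 nF/179 µH) = 0.371.
The damped frequency ω_d = ω_n√(1−ζ²) = 102000 rad/s.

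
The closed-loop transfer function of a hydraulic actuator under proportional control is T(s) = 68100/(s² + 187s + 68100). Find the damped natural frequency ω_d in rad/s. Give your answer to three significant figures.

ω_d ≈ 244 rad/s

Comparing the denominator to s² + 2ζω_n s + ω_n²: ω_n = √68100 = 261 rad/s, and 2ζω_n = 187 so ζ = 187/(2·261) = 0.358.
ω_d = ω_n√(1−ζ²) = 244 rad/s.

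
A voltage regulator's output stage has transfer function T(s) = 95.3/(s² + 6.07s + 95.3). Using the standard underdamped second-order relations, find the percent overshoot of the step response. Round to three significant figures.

%OS ≈ 35.8%

Comparing the denominator to s² + 2ζω_n s + ω_n²: ω_n = √95.3 = 9.76 rad/s, and 2ζω_n = 6.07 so ζ = 6.07/(2·9.76) = 0.311.
%OS = 100 e^{−πζ/√(1−ζ²)} with ζ = 0.311 gives 35.8%.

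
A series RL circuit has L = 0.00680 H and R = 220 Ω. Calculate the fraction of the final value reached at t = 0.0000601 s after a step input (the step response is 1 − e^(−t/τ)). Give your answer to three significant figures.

τ = L/R = 0.00680/220 = 0.0000309 s.
y(t)/y_∞ = 1 − e^(−t/τ) = 1 − e^(−0.0000601/0.0000309) = 1 − e^(−1.94) = 0.857.

y/y_∞ ≈ 0.857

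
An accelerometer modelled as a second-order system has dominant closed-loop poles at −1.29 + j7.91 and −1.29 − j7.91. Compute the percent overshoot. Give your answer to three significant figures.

With σ = 1.29, ω_d = 7.91: ω_n = √(σ²+ω_d²) = 8.01 rad/s, ζ = σ/ω_n = 0.161.
%OS = 100·exp(−πζ/√(1−ζ²)) = 59.9%.

%OS ≈ 59.9%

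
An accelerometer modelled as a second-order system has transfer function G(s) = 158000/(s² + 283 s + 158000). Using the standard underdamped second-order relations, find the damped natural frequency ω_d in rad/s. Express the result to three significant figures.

ω_n = √158000 = 397 rad/s; ζ = 283/(2·397) = 0.356.
ω_d = 397·√(1 − 0.356²) = 371 rad/s.

ω_d ≈ 371 rad/s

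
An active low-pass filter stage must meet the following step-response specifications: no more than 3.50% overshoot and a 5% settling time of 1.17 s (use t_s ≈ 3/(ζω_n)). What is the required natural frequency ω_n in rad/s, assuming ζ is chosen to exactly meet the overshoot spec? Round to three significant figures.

Inverting the overshoot relation: ζ = |ln 0.0350|/√(π² + ln²0.0350) = 0.730.
From t_s ≈ 3/(ζω_n): ω_n = 3/(ζ·t_s) = 3/(0.730·1.17) = 3.51 rad/s.

ω_n ≈ 3.51 rad/s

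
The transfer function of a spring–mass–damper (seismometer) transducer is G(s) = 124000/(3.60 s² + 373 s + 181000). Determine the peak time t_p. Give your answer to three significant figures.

t_p ≈ 0.0144 s

Dividing through by 3.60: denominator becomes s² + 103.6 s + 50280.
So ω_n = √50280 = 224 rad/s and ζ = 103.6/(2·224) = 0.231.
ω_d = 224·√(1 − 0.231²) = 218 rad/s. t_p = π/ω_d = 0.0144 s.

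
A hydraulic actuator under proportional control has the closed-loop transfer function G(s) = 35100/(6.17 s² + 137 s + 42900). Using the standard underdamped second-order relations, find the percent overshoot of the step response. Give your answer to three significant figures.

%OS ≈ 65.6%

Dividing through by 6.17: denominator becomes s² + 22.20 s + 6953.
So ω_n = √6953 = 83.4 rad/s and ζ = 22.20/(2·83.4) = 0.133.
%OS = 100·exp(−πζ/√(1−ζ²)) = 65.6%.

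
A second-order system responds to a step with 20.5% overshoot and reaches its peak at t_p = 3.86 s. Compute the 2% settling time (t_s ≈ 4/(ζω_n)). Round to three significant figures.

t_s ≈ 9.74 s

From the overshoot, ζ = −ln(OS)/√(π²+ln²(OS)) = 0.450.
From t_p = π/ω_d, ω_d = π/3.86 = 0.814 rad/s, so ω_n = ω_d/√(1−ζ²) = 0.912 rad/s.
t_s ≈ 4/(ζω_n) = 4/(0.450·0.912) = 9.74 s.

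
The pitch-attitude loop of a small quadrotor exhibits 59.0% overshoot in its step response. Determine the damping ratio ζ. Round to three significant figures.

ζ ≈ 0.166

Inverting the overshoot relation: ζ = |ln 0.590|/√(π² + ln²0.590) = 0.166.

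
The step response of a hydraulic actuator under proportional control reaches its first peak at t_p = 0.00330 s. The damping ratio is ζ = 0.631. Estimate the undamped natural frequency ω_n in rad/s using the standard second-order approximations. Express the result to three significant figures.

ω_n ≈ 1230 rad/s

Peak time t_p = π/ω_d, so ω_d = π/t_p = π/0.00330 = 952 rad/s.
ω_n = ω_d/√(1−ζ²) = 952/√0.602 = 1230 rad/s.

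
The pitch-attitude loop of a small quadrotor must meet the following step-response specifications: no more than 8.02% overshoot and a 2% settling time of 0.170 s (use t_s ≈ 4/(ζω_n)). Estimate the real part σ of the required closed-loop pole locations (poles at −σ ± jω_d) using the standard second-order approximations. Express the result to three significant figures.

σ ≈ 23.5

The settling-time spec alone fixes σ = ζω_n = 4/t_s = 4/0.170 = 23.5.
(Overshoot then fixes ζ = 0.626 and hence ω_d = σ·√(1−ζ²)/ζ = 29.3 rad/s.)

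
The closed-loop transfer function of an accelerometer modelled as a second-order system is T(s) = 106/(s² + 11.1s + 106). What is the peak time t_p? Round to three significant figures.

ω_n = √106 = 10.3 rad/s; ζ = 11.1/(2·10.3) = 0.539.
ω_d = 10.3·√(1 − 0.539²) = 8.67 rad/s. Then t_p = π/ω_d = 0.362 s.

t_p ≈ 0.362 s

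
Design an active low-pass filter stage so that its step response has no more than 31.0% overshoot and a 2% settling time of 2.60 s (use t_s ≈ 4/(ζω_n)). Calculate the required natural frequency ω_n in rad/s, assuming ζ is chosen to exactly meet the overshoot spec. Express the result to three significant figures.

ζ = −ln(OS)/√(π² + (ln OS)²). With OS = 0.310, ln OS = −1.171 and ζ = 1.171/3.353 = 0.349.
From t_s ≈ 4/(ζω_n): ω_n = 4/(ζ·t_s) = 4/(0.349·2.60) = 4.40 rad/s.

ω_n ≈ 4.40 rad/s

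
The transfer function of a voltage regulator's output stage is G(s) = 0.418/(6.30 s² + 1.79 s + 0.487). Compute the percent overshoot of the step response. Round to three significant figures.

Dividing through by 6.30: denominator becomes s² + 0.2841 s + 0.07730.
So ω_n = √0.07730 = 0.278 rad/s and ζ = 0.2841/(2·0.278) = 0.511.
%OS = 100·exp(−πζ/√(1−ζ²)) = 15.5%.

%OS ≈ 15.5%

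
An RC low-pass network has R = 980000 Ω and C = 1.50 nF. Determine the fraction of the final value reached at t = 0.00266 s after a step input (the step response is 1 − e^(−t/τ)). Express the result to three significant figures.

y/y_∞ ≈ 0.836

τ = RC = 980000 × 1.50 nF = 0.00147 s.
y(t)/y_∞ = 1 − e^(−t/τ) = 1 − e^(−0.00266/0.00147) = 1 − e^(−1.81) = 0.836.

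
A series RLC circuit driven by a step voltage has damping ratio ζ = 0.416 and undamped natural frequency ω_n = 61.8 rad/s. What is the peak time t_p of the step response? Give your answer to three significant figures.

The damped frequency is ω_d = ω_n√(1−ζ²) = 61.8·√(1−0.173) = 56.2 rad/s.
Peak time t_p = π/ω_d = π/56.2 = 0.0559 s.

t_p ≈ 0.0559 s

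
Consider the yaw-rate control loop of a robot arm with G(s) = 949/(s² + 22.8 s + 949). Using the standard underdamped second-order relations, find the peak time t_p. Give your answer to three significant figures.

t_p ≈ 0.110 s

Matching coefficients with s² + 2ζω_n s + ω_n² gives ω_n² = 949 ⇒ ω_n = 30.8 rad/s, and ζ = 22.8/(2ω_n) = 0.370.
The damped frequency ω_d = ω_n√(1−ζ²) = 28.6 rad/s. Then t_p = π/ω_d = 0.110 s.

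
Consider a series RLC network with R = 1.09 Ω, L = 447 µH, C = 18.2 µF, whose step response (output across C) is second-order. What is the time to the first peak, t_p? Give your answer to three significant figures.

t_p ≈ 0.000285 s

For a series RLC circuit (capacitor voltage as output), ω_n = 1/√(LC) = 1/√(447 µH · 18.2 µF) = 11100 rad/s.
ζ = (R/2)·√(C/L) = (1.09/2)·√(18.2 µF/447 µH) = 0.110.
The damped frequency ω_d = ω_n√(1−ζ²) = 11000 rad/s. t_p = π/ω_d = 0.000285 s.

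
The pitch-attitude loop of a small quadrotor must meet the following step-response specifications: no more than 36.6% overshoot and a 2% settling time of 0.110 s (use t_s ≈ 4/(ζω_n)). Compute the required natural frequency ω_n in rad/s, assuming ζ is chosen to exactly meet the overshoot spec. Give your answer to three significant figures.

ω_n ≈ 119 rad/s

From %OS = 100·exp(−πζ/√(1−ζ²)), invert to get ζ = −ln(OS)/√(π² + ln²(OS)) with OS = 0.366.
−ln 0.366 = 1.005, so ζ = 1.005/√(π² + 1.010) = 0.305.
Then ω_n = 4/(ζ t_s) = 4/(0.305 × 0.110) = 119 rad/s.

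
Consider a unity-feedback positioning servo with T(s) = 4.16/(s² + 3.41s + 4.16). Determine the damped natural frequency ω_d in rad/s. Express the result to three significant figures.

Comparing the denominator to s² + 2ζω_n s + ω_n²: ω_n = √4.16 = 2.04 rad/s, and 2ζω_n = 3.41 so ζ = 3.41/(2·2.04) = 0.836.
The damped frequency ω_d = ω_n√(1−ζ²) = 1.12 rad/s.

ω_d ≈ 1.12 rad/s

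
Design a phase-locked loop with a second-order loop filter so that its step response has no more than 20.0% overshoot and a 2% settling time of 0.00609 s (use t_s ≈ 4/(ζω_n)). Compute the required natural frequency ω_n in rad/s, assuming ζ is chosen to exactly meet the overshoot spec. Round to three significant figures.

Inverting the overshoot relation: ζ = |ln 0.200|/√(π² + ln²0.200) = 0.456.
Then ω_n = 4/(ζ t_s) = 4/(0.456 × 0.00609) = 1440 rad/s.

ω_n ≈ 1440 rad/s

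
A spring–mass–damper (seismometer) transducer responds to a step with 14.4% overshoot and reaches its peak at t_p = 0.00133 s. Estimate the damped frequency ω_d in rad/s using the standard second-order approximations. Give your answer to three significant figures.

t_p = π/ω_d, so ω_d = π/0.00133 = 2360 rad/s.

ω_d ≈ 2360 rad/s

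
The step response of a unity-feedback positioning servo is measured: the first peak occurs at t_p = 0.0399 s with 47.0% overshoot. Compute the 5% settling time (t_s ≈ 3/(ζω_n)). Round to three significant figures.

t_s ≈ 0.159 s

From the overshoot, ζ = −ln(OS)/√(π²+ln²(OS)) = 0.234.
From t_p = π/ω_d, ω_d = π/0.0399 = 78.7 rad/s, so ω_n = ω_d/√(1−ζ²) = 81.0 rad/s.
t_s ≈ 3/(ζω_n) = 3/(0.234·81.0) = 0.159 s.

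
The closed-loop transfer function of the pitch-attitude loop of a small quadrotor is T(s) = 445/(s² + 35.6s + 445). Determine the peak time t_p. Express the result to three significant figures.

t_p ≈ 0.278 s

ω_n = √445 = 21.1 rad/s; ζ = 35.6/(2·21.1) = 0.844.
The damped frequency ω_d = ω_n√(1−ζ²) = 11.3 rad/s. Then t_p = π/ω_d = 0.278 s.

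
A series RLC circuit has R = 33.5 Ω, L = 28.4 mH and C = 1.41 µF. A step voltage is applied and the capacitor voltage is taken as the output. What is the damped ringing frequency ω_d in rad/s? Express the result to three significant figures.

ω_d ≈ 4960 rad/s

For a series RLC circuit (capacitor voltage as output), ω_n = 1/√(LC) = 1/√(28.4 mH · 1.41 µF) = 5000 rad/s.
ζ = (R/2)·√(C/L) = (33.5/2)·√(1.41 µF/28.4 mH) = 0.118.
The damped frequency ω_d = ω_n√(1−ζ²) = 4960 rad/s.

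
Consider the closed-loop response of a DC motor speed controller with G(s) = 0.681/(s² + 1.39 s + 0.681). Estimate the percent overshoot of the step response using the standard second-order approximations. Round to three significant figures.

%OS ≈ 0.739%

ω_n = √0.681 = 0.825 rad/s; ζ = 1.39/(2·0.825) = 0.842.
%OS = 100·exp(−πζ/√(1−ζ²)) = 0.739%.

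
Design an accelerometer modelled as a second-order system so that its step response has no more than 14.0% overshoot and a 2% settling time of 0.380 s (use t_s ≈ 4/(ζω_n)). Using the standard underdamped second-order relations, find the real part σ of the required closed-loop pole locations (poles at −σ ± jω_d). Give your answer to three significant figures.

σ ≈ 10.5

The settling-time spec alone fixes σ = ζω_n = 4/t_s = 4/0.380 = 10.5.
(Overshoot then fixes ζ = 0.531 and hence ω_d = σ·√(1−ζ²)/ζ = 16.8 rad/s.)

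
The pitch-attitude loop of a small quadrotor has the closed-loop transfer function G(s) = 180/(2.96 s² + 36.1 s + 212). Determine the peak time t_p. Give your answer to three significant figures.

t_p ≈ 0.535 s

Dividing through by 2.96: denominator becomes s² + 12.20 s + 71.62.
So ω_n = √71.62 = 8.46 rad/s and ζ = 12.20/(2·8.46) = 0.721.
The damped frequency ω_d = ω_n√(1−ζ²) = 5.87 rad/s. t_p = π/ω_d = 0.535 s.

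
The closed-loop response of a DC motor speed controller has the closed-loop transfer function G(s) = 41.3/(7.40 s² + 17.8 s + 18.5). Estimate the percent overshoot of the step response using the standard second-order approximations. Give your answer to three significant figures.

Dividing through by 7.40: denominator becomes s² + 2.405 s + 2.500.
So ω_n = √2.500 = 1.58 rad/s and ζ = 2.405/(2·1.58) = 0.761.
%OS = 100·exp(−πζ/√(1−ζ²)) = 2.52%.

%OS ≈ 2.52%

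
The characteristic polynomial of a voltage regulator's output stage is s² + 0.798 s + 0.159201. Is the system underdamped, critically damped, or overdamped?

critically damped

a² − 4b = 0.798² − 4·0.159201 = 0 (repeated real root); the system is critically damped.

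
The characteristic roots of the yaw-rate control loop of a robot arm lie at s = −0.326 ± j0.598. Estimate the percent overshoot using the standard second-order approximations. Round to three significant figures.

With σ = 0.326, ω_d = 0.598: ω_n = √(σ²+ω_d²) = 0.681 rad/s, ζ = σ/ω_n = 0.479.
%OS = 100 e^{−πζ/√(1−ζ²)} with ζ = 0.479 gives 18.0%.

%OS ≈ 18.0%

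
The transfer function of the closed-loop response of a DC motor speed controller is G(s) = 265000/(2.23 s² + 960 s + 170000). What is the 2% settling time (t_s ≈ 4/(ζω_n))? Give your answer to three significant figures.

t_s ≈ 0.0186 s

Dividing through by 2.23: denominator becomes s² + 430.5 s + 76230.
So ω_n = √76230 = 276 rad/s and ζ = 430.5/(2·276) = 0.780.
t_s ≈ 4/(ζω_n) = 0.0186 s.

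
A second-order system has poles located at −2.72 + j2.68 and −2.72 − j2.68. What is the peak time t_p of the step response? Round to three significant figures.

t_p ≈ 1.17 s

t_p = π/ω_d with ω_d = 2.68 (the imaginary part), so t_p = 1.17 s.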